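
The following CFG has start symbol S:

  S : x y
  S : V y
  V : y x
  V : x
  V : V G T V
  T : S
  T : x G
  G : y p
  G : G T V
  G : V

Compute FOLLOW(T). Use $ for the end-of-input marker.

In V : V G T V: add FIRST(V) = { x, y }.
In G : G T V: add FIRST(V) = { x, y }.
Union: FOLLOW(T) = { x, y }.

{ x, y }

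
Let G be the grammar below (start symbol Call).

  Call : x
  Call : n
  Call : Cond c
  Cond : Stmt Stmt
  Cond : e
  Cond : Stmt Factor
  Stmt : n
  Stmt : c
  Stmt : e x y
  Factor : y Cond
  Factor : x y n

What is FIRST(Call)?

{ c, e, n, x }

Call : x contributes {x}.
Call : n contributes {n}.
From Call : Cond c: add FIRST(Cond) = { c, e, n }.
Union: FIRST(Call) = { c, e, n, x }.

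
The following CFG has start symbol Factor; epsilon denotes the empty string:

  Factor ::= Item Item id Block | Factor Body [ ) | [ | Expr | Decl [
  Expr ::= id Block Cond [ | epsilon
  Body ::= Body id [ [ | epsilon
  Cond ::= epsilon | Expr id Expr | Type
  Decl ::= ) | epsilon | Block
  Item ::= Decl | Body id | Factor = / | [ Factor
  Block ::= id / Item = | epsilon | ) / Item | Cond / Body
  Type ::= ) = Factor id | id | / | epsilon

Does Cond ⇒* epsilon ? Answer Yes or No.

Cond has an epsilon-production, so Cond ⇒ epsilon.

Yes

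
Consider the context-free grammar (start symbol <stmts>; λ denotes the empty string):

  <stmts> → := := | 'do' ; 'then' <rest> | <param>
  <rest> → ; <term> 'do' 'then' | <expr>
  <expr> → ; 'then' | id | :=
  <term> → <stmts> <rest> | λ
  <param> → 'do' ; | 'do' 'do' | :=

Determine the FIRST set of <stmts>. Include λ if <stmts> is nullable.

{ 'do', := }

<stmts> → := := contributes {:=}.
<stmts> → 'do' ; 'then' <rest> contributes {'do'}.
From <stmts> → <param>: add FIRST(<param>) = { 'do', := }.
Union: FIRST(<stmts>) = { 'do', := }.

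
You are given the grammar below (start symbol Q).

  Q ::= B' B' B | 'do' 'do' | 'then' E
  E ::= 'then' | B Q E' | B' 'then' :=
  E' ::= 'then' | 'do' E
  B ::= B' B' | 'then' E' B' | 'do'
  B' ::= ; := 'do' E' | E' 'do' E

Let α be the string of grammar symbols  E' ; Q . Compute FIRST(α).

{ 'do', 'then' }

Add FIRST(E') = { 'do', 'then' }; E' is not nullable, stop.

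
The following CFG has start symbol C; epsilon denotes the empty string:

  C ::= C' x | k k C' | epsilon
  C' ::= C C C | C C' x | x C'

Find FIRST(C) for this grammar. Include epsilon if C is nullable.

From C ::= C' x: C' nullable, take FIRST(C') ∪ {x} = { k, x }.
C ::= k k C' contributes {k}.
C ::= epsilon contributes epsilon.
Union: FIRST(C) = { k, x, epsilon }.

{ k, x, epsilon }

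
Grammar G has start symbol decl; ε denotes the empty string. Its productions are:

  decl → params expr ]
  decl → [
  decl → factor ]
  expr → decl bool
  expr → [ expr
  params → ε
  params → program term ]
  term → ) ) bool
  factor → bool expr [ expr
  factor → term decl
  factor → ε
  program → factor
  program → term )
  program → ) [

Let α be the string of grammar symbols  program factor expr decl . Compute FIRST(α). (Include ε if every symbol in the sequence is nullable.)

Add FIRST(program)\{ε} = { ), bool }; program is nullable, continue.
Add FIRST(factor)\{ε} = { ), bool }; factor is nullable, continue.
Add FIRST(expr) = { ), [, ], bool }; expr is not nullable, stop.

{ ), [, ], bool }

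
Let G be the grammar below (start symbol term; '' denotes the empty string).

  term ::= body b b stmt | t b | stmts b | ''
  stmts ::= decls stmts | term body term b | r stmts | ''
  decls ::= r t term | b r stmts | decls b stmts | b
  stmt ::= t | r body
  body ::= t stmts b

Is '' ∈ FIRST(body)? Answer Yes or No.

No

Nullable nonterminals: stmts, term.
No production of body has an RHS whose symbols are all nullable, so body is not nullable.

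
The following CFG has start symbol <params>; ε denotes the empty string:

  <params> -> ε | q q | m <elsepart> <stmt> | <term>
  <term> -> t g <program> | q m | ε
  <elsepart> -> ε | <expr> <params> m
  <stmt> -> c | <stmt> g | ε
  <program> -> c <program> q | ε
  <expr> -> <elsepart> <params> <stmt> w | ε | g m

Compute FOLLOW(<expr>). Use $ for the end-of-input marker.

In <elsepart> -> <expr> <params> m: add FIRST(<params> m) = { m, q, t }.
Union: FOLLOW(<expr>) = { m, q, t }.

{ m, q, t }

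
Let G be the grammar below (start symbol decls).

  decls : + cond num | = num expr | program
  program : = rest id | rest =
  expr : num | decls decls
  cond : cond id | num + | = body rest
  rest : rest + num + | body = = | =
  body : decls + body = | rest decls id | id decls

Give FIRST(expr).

{ +, =, id, num }

expr : num contributes {num}.
From expr : decls decls: add FIRST(decls) = { +, =, id }.
Union: FIRST(expr) = { +, =, id, num }.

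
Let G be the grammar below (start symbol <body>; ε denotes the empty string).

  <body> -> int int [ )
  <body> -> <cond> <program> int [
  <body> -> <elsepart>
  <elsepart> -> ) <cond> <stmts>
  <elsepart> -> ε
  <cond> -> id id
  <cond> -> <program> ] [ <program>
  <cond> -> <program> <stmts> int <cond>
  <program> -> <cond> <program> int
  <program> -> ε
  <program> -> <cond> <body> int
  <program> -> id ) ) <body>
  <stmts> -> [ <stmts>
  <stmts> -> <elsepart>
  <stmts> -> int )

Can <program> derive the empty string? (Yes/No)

<program> has an ε-production, so <program> ⇒ ε.

Yes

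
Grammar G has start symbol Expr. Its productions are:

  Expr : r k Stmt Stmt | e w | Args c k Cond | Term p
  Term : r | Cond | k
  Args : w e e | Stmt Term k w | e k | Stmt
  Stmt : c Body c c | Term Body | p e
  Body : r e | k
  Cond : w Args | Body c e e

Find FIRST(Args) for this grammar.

Args : w e e contributes {w}.
From Args : Stmt Term k w: add FIRST(Stmt) = { c, k, p, r, w }.
Args : e k contributes {e}.
From Args : Stmt: add FIRST(Stmt) = { c, k, p, r, w }.
Union: FIRST(Args) = { c, e, k, p, r, w }.

{ c, e, k, p, r, w }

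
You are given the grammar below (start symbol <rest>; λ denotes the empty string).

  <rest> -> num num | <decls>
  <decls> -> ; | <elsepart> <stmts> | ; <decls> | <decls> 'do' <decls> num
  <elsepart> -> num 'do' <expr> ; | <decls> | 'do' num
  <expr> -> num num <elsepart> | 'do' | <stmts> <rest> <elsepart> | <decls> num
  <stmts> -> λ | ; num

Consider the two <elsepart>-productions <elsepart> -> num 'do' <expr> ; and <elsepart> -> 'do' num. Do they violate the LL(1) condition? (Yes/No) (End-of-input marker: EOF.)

FIRST(num 'do' <expr> ;) = { num } and FIRST('do' num) = { 'do' }.
The FIRST sets are disjoint and neither alternative is nullable — no conflict.

No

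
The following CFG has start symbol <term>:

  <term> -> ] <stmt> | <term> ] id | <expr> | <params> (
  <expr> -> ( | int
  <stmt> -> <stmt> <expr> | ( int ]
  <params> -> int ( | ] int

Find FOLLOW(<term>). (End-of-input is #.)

<term> is the start symbol, so # ∈ FOLLOW(<term>).
In <term> -> <term> ] id: add FIRST(] id) = { ] }.
Union: FOLLOW(<term>) = { #, ] }.

{ #, ] }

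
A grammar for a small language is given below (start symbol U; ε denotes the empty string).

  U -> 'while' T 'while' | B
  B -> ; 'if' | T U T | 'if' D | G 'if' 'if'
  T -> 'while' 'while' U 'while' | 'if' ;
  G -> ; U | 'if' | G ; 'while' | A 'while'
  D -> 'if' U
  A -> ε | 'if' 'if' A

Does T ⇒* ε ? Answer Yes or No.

Nullable nonterminals: A.
No production of T has an RHS whose symbols are all nullable, so T is not nullable.

No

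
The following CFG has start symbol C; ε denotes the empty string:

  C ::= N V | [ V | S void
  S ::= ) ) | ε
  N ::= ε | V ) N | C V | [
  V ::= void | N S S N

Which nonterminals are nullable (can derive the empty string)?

{ C, N, S, V }

Directly nullable (have an ε-production): S, N.
V ::= N S S N with every symbol nullable, so V is nullable.
C ::= N V with every symbol nullable, so C is nullable.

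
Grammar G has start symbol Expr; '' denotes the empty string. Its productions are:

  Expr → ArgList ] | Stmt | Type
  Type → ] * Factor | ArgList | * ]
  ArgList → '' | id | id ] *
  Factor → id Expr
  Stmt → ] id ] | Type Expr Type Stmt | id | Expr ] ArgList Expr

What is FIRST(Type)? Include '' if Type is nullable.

Type → ] * Factor contributes {]}.
From Type → ArgList: add FIRST(ArgList) = { id, '' } (including '' since ArgList is nullable).
Type → * ] contributes {*}.
Union: FIRST(Type) = { *, ], id, '' }.

{ *, ], id, '' }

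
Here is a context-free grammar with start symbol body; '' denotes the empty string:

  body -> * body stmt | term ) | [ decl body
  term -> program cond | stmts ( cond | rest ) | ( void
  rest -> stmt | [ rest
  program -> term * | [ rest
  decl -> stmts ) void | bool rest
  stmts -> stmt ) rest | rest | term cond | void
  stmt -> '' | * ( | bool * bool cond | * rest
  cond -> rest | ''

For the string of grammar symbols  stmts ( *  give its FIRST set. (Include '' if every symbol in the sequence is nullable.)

{ (, ), *, [, bool, void }

Add FIRST(stmts)\{''} = { (, ), *, [, bool, void }; stmts is nullable, continue.
( is a terminal; add {(} and stop.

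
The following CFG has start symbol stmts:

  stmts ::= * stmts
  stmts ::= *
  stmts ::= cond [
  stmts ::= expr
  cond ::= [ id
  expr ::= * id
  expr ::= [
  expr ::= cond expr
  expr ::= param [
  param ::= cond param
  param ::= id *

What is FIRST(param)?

{ [, id }

From param ::= cond param: add FIRST(cond) = { [ }.
param ::= id * contributes {id}.
Union: FIRST(param) = { [, id }.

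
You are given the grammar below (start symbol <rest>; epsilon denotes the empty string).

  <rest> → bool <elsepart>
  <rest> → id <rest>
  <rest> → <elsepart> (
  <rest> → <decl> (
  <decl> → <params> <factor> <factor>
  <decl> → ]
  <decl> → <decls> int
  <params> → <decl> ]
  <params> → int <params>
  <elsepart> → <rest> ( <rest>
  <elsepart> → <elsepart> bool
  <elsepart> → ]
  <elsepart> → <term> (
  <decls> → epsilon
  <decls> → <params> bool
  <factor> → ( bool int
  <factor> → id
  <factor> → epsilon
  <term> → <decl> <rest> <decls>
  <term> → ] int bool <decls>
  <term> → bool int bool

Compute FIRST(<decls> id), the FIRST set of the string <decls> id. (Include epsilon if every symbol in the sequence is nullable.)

{ ], id, int }

Add FIRST(<decls>)\{epsilon} = { ], int }; <decls> is nullable, continue.
id is a terminal; add {id} and stop.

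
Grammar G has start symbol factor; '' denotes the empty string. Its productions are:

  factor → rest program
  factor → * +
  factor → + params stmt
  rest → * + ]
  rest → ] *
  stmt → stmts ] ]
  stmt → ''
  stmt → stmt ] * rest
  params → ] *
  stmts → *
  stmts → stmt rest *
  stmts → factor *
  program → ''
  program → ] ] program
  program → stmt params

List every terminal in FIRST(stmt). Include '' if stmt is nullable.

{ *, +, ], '' }

From stmt → stmts ] ]: add FIRST(stmts) = { *, +, ] }.
stmt → '' contributes ''.
From stmt → stmt ] * rest: stmt nullable, take FIRST(stmt) ∪ {]} = { *, +, ] }.
Union: FIRST(stmt) = { *, +, ], '' }.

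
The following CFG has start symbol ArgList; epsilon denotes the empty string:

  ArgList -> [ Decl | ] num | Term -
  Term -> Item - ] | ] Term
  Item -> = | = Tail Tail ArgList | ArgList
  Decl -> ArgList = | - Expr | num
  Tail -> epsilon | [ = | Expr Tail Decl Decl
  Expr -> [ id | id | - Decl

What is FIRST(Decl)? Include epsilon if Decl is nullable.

{ -, =, [, ], num }

From Decl -> ArgList =: add FIRST(ArgList) = { =, [, ] }.
Decl -> - Expr contributes {-}.
Decl -> num contributes {num}.
Union: FIRST(Decl) = { -, =, [, ], num }.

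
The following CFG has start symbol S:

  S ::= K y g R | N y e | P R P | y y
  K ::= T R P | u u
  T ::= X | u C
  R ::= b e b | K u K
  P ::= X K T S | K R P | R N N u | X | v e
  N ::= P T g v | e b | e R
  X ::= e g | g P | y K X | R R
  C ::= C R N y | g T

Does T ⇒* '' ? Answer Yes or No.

No

No nonterminal in this grammar is nullable.
No production of T has an RHS whose symbols are all nullable, so T is not nullable.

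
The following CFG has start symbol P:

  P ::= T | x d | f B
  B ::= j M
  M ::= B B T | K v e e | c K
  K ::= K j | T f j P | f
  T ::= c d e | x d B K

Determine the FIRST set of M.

From M ::= B B T: add FIRST(B) = { j }.
From M ::= K v e e: add FIRST(K) = { c, f, x }.
M ::= c K contributes {c}.
Union: FIRST(M) = { c, f, j, x }.

{ c, f, j, x }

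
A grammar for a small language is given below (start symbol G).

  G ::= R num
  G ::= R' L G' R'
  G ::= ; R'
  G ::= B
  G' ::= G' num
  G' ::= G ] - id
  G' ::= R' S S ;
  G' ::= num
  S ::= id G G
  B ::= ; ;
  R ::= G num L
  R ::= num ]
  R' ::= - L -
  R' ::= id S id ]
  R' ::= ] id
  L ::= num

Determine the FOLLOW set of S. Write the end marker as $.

In G' ::= R' S S ;: add FIRST(S ;) = { id }.
In G' ::= R' S S ;: add FIRST(;) = { ; }.
In R' ::= id S id ]: add FIRST(id ]) = { id }.
Union: FOLLOW(S) = { ;, id }.

{ ;, id }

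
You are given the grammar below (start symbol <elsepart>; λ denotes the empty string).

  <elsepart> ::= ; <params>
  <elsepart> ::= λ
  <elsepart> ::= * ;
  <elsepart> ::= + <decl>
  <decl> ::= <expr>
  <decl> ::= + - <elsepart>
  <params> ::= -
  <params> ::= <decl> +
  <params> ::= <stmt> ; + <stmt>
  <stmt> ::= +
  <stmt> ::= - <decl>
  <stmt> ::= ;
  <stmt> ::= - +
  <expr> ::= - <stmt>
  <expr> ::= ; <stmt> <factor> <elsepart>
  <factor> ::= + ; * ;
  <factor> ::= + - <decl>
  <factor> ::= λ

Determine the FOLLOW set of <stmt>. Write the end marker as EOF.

In <params> ::= <stmt> ; + <stmt>: add FIRST(; + <stmt>) = { ; }.
In <params> ::= <stmt> ; + <stmt>: <stmt> is at the end, add FOLLOW(<params>) = { EOF, *, +, ; }.
In <expr> ::= - <stmt>: <stmt> is at the end, add FOLLOW(<expr>) = { EOF, *, +, ; }.
In <expr> ::= ; <stmt> <factor> <elsepart>: add FIRST(<factor> <elsepart>)\{λ} = { *, +, ; }.
  Since <factor> <elsepart> is nullable, also add FOLLOW(<expr>) = { EOF, *, +, ; }.
Union: FOLLOW(<stmt>) = { EOF, *, +, ; }.

{ EOF, *, +, ; }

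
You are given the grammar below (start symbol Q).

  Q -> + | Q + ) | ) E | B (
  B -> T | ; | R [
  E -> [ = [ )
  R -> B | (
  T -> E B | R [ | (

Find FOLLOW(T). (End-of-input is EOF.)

{ (, [ }

In B -> T: T is at the end, add FOLLOW(B) = { (, [ }.
Union: FOLLOW(T) = { (, [ }.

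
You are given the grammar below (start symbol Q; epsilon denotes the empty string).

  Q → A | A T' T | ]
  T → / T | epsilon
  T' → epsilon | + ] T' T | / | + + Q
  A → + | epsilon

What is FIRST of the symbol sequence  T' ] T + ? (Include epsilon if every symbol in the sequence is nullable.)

Add FIRST(T')\{epsilon} = { +, / }; T' is nullable, continue.
] is a terminal; add {]} and stop.

{ +, /, ] }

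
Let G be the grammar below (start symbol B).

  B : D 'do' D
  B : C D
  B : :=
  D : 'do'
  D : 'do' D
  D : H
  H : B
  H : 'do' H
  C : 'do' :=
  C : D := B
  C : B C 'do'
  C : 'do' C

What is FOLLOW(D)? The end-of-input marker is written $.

In B : D 'do' D: add FIRST('do' D) = { 'do' }.
In B : D 'do' D: D is at the end, add FOLLOW(B) = { $, 'do', := }.
In B : C D: D is at the end, add FOLLOW(B) = { $, 'do', := }.
In D : 'do' D: D is at the end, add FOLLOW(D) = { $, 'do', := }.
In C : D := B: add FIRST(:= B) = { := }.
Union: FOLLOW(D) = { $, 'do', := }.

{ $, 'do', := }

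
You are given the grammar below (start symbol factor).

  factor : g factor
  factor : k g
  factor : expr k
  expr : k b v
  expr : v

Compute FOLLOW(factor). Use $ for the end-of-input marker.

factor is the start symbol, so $ ∈ FOLLOW(factor).
In factor : g factor: factor is at the end, add FOLLOW(factor) = { $ }.
Union: FOLLOW(factor) = { $ }.

{ $ }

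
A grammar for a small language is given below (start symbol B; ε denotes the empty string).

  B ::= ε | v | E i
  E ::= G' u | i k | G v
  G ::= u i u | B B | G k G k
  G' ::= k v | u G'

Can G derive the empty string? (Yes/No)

Yes

G ::= B B and each of B, B is nullable, so G ⇒* ε.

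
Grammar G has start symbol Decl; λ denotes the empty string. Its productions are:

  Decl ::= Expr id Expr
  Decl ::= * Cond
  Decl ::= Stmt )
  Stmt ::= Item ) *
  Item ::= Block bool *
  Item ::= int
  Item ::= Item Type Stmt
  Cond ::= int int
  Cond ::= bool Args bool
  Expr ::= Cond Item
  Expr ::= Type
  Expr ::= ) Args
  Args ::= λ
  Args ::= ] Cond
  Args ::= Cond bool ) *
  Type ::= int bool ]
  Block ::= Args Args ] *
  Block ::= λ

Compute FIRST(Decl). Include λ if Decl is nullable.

From Decl ::= Expr id Expr: add FIRST(Expr) = { ), bool, int }.
Decl ::= * Cond contributes {*}.
From Decl ::= Stmt ): add FIRST(Stmt) = { ], bool, int }.
Union: FIRST(Decl) = { ), *, ], bool, int }.

{ ), *, ], bool, int }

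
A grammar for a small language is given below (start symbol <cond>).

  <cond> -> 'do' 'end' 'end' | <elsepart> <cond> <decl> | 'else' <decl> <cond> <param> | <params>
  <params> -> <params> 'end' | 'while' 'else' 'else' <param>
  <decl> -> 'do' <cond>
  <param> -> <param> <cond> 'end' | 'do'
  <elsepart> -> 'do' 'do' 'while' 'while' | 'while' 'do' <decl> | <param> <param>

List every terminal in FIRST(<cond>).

{ 'do', 'else', 'while' }

<cond> -> 'do' 'end' 'end' contributes {'do'}.
From <cond> -> <elsepart> <cond> <decl>: add FIRST(<elsepart>) = { 'do', 'while' }.
<cond> -> 'else' <decl> <cond> <param> contributes {'else'}.
From <cond> -> <params>: add FIRST(<params>) = { 'while' }.
Union: FIRST(<cond>) = { 'do', 'else', 'while' }.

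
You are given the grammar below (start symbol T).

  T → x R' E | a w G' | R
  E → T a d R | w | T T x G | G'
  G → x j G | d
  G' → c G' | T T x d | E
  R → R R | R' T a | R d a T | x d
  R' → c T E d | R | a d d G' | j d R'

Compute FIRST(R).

From R → R R: add FIRST(R) = { a, c, j, x }.
From R → R' T a: add FIRST(R') = { a, c, j, x }.
From R → R d a T: add FIRST(R) = { a, c, j, x }.
R → x d contributes {x}.
Union: FIRST(R) = { a, c, j, x }.

{ a, c, j, x }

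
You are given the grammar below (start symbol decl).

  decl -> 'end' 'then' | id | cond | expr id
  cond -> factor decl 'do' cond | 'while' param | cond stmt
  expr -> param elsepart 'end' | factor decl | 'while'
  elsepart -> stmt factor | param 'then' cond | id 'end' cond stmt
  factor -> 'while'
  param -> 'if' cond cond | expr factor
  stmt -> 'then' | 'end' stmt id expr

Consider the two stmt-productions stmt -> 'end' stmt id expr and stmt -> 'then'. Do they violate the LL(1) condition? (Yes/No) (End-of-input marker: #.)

FIRST('end' stmt id expr) = { 'end' } and FIRST('then') = { 'then' }.
The FIRST sets are disjoint and neither alternative is nullable — no conflict.

No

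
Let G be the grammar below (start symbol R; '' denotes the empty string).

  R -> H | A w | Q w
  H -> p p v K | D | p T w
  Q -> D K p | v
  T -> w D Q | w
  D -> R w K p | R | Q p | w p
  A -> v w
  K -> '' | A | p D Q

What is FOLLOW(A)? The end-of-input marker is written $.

In R -> A w: add FIRST(w) = { w }.
In K -> A: A is at the end, add FOLLOW(K) = { $, p, v, w }.
Union: FOLLOW(A) = { $, p, v, w }.

{ $, p, v, w }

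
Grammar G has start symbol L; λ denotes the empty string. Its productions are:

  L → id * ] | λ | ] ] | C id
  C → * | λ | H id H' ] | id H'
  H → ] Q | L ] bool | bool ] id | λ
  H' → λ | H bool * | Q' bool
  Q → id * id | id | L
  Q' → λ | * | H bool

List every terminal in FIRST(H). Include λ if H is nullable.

H → ] Q contributes {]}.
From H → L ] bool: L nullable, take FIRST(L) ∪ {]} = { *, ], bool, id }.
H → bool ] id contributes {bool}.
H → λ contributes λ.
Union: FIRST(H) = { *, ], bool, id, λ }.

{ *, ], bool, id, λ }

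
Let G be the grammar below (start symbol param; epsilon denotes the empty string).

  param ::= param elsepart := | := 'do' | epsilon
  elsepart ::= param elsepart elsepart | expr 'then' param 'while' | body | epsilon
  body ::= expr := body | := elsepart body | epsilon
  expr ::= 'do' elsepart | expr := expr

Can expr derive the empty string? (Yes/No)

No

Nullable nonterminals: body, elsepart, param.
No production of expr has an RHS whose symbols are all nullable, so expr is not nullable.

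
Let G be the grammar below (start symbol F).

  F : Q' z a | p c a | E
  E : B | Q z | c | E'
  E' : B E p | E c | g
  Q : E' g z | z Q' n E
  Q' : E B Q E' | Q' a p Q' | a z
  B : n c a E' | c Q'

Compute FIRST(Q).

From Q : E' g z: add FIRST(E') = { c, g, n, z }.
Q : z Q' n E contributes {z}.
Union: FIRST(Q) = { c, g, n, z }.

{ c, g, n, z }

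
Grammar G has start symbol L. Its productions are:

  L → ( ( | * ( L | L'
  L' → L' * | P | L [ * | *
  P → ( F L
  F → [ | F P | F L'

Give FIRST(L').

From L' → L' *: add FIRST(L') = { (, * }.
From L' → P: add FIRST(P) = { ( }.
From L' → L [ *: add FIRST(L) = { (, * }.
L' → * contributes {*}.
Union: FIRST(L') = { (, * }.

{ (, * }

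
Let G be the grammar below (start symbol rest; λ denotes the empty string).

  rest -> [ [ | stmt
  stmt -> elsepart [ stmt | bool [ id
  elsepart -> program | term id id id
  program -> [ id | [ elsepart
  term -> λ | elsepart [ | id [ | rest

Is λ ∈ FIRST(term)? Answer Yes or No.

Yes

term has an λ-production, so term ⇒ λ.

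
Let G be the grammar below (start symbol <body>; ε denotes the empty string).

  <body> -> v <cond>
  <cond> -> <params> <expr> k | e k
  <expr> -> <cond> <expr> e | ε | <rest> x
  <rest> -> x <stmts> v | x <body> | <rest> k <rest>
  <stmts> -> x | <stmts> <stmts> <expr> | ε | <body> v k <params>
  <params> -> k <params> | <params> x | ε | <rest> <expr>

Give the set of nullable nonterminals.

Directly nullable (have an ε-production): <expr>, <stmts>, <params>.
No other nonterminal has a production whose RHS symbols are all nullable.

{ <expr>, <params>, <stmts> }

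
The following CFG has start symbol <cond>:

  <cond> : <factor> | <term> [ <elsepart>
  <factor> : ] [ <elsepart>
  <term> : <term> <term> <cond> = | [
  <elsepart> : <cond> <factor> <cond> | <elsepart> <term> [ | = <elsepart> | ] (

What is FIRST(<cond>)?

From <cond> : <factor>: add FIRST(<factor>) = { ] }.
From <cond> : <term> [ <elsepart>: add FIRST(<term>) = { [ }.
Union: FIRST(<cond>) = { [, ] }.

{ [, ] }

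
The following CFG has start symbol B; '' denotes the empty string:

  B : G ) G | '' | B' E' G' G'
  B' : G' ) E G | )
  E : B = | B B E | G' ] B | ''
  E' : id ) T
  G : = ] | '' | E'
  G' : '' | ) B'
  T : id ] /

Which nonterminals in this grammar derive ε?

Directly nullable (have an ''-production): B, E, G, G'.
No other nonterminal has a production whose RHS symbols are all nullable.

{ B, E, G, G' }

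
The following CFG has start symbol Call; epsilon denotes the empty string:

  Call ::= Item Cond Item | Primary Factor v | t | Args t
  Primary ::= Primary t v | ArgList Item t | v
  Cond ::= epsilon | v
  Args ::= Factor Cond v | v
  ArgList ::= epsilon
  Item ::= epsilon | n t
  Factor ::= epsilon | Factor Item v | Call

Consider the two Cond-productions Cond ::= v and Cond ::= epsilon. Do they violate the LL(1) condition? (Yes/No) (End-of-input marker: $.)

Yes

FIRST(v) = { v } and FIRST(epsilon) = { epsilon }.
The second alternative is nullable and FOLLOW(Cond) = { $, n, v } shares v with FIRST of the first — conflict.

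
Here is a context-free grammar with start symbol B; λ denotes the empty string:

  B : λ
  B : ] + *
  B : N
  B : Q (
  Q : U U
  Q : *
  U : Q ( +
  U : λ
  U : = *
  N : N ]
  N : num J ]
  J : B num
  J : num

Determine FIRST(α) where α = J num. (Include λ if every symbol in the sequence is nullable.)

Add FIRST(J) = { (, *, =, ], num }; J is not nullable, stop.

{ (, *, =, ], num }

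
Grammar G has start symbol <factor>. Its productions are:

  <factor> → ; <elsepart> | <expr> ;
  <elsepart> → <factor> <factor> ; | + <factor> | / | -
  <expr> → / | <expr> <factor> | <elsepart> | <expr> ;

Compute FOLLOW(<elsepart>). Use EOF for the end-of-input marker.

In <factor> → ; <elsepart>: <elsepart> is at the end, add FOLLOW(<factor>) = { EOF, +, -, /, ; }.
In <expr> → <elsepart>: <elsepart> is at the end, add FOLLOW(<expr>) = { +, -, /, ; }.
Union: FOLLOW(<elsepart>) = { EOF, +, -, /, ; }.

{ EOF, +, -, /, ; }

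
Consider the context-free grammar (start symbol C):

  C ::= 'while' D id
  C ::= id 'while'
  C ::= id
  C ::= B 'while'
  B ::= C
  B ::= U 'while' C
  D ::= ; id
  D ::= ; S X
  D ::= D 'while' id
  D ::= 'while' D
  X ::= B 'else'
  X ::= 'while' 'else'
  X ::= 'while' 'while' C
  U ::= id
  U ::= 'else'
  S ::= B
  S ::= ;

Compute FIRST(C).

{ 'else', 'while', id }

C ::= 'while' D id contributes {'while'}.
C ::= id 'while' contributes {id}.
C ::= id contributes {id}.
From C ::= B 'while': add FIRST(B) = { 'else', 'while', id }.
Union: FIRST(C) = { 'else', 'while', id }.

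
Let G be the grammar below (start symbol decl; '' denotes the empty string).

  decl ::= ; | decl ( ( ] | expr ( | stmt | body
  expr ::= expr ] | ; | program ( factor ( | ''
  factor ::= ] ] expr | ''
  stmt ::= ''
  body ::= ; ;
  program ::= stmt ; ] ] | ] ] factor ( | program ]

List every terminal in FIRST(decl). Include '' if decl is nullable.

decl ::= ; contributes {;}.
From decl ::= decl ( ( ]: decl nullable, take FIRST(decl) ∪ {(} = { (, ;, ] }.
From decl ::= expr (: expr nullable, take FIRST(expr) ∪ {(} = { (, ;, ] }.
From decl ::= stmt: add FIRST(stmt) = { '' } (including '' since stmt is nullable).
From decl ::= body: add FIRST(body) = { ; }.
Union: FIRST(decl) = { (, ;, ], '' }.

{ (, ;, ], '' }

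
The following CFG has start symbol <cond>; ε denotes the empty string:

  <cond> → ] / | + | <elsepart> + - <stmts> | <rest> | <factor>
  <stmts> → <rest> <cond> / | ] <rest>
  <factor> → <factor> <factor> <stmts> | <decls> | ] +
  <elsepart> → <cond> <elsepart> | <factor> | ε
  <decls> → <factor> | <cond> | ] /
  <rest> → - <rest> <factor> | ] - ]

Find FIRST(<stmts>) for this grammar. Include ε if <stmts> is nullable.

From <stmts> → <rest> <cond> /: add FIRST(<rest>) = { -, ] }.
<stmts> → ] <rest> contributes {]}.
Union: FIRST(<stmts>) = { -, ] }.

{ -, ] }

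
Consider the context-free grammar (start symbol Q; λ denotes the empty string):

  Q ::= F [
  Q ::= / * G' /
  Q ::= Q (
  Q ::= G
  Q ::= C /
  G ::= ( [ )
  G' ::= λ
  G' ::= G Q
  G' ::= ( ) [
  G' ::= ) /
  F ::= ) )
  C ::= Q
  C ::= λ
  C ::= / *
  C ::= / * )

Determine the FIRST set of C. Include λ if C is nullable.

{ (, ), /, λ }

From C ::= Q: add FIRST(Q) = { (, ), / }.
C ::= λ contributes λ.
C ::= / * contributes {/}.
C ::= / * ) contributes {/}.
Union: FIRST(C) = { (, ), /, λ }.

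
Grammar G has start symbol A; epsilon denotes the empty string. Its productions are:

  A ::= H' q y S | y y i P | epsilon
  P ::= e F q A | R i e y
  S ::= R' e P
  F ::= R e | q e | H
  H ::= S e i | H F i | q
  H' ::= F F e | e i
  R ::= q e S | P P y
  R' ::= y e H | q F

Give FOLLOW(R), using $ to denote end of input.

{ e, i }

In P ::= R i e y: add FIRST(i e y) = { i }.
In F ::= R e: add FIRST(e) = { e }.
Union: FOLLOW(R) = { e, i }.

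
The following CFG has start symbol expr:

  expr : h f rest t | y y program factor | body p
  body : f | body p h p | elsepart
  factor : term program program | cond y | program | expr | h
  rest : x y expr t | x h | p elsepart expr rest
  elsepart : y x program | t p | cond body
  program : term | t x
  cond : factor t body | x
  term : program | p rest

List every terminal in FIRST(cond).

From cond : factor t body: add FIRST(factor) = { f, h, p, t, x, y }.
cond : x contributes {x}.
Union: FIRST(cond) = { f, h, p, t, x, y }.

{ f, h, p, t, x, y }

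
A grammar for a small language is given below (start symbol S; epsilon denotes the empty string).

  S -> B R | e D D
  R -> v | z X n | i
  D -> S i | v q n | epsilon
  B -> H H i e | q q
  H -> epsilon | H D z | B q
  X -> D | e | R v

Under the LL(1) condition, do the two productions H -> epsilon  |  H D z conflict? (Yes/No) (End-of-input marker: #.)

FIRST(epsilon) = { epsilon } and FIRST(H D z) = { e, i, q, v, z }.
The first alternative is nullable and FOLLOW(H) = { e, i, q, v, z } shares e with FIRST of the second — conflict.

Yes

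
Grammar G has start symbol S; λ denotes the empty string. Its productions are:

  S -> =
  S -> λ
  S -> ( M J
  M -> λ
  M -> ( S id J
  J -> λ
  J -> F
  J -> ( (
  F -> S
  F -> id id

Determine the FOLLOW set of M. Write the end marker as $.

{ $, (, =, id }

In S -> ( M J: add FIRST(J)\{λ} = { (, =, id }.
  Since J is nullable, also add FOLLOW(S) = { $, (, =, id }.
Union: FOLLOW(M) = { $, (, =, id }.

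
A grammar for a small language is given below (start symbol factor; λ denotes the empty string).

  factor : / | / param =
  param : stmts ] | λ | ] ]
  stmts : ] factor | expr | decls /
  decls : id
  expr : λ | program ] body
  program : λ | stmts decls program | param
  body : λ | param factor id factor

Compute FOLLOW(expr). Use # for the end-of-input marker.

In stmts : expr: expr is at the end, add FOLLOW(stmts) = { ], id }.
Union: FOLLOW(expr) = { ], id }.

{ ], id }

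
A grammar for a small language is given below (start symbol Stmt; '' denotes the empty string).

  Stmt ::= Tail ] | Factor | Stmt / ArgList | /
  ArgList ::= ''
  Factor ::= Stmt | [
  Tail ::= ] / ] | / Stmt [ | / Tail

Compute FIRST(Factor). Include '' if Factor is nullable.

From Factor ::= Stmt: add FIRST(Stmt) = { /, [, ] }.
Factor ::= [ contributes {[}.
Union: FIRST(Factor) = { /, [, ] }.

{ /, [, ] }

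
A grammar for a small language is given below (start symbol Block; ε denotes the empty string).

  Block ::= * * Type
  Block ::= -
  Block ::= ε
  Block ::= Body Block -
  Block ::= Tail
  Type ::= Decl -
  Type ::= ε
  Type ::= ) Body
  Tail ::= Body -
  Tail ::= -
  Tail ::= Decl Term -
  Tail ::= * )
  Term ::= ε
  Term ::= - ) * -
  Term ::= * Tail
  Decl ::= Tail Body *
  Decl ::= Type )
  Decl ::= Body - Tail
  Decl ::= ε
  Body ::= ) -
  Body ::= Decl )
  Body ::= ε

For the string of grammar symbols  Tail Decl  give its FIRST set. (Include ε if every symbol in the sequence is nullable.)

{ ), *, - }

Add FIRST(Tail) = { ), *, - }; Tail is not nullable, stop.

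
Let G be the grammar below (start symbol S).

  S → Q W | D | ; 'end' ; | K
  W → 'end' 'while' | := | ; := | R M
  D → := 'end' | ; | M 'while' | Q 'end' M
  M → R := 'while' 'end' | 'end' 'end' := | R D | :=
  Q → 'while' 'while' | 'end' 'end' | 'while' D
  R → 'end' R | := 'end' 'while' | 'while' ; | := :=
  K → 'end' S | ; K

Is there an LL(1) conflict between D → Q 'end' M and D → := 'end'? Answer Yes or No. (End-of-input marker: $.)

FIRST(Q 'end' M) = { 'end', 'while' } and FIRST(:= 'end') = { := }.
The FIRST sets are disjoint and neither alternative is nullable — no conflict.

No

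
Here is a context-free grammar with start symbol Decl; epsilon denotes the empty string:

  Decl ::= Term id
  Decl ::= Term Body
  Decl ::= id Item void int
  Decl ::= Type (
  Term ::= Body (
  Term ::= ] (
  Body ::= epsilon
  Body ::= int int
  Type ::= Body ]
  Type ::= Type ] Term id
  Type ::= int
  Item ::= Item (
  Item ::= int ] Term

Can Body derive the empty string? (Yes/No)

Yes

Body has an epsilon-production, so Body ⇒ epsilon.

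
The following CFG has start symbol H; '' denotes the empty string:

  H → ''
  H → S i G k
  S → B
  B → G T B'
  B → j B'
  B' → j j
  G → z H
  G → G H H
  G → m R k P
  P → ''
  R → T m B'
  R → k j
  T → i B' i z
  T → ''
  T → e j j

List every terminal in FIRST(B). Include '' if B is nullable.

From B → G T B': add FIRST(G) = { m, z }.
B → j B' contributes {j}.
Union: FIRST(B) = { j, m, z }.

{ j, m, z }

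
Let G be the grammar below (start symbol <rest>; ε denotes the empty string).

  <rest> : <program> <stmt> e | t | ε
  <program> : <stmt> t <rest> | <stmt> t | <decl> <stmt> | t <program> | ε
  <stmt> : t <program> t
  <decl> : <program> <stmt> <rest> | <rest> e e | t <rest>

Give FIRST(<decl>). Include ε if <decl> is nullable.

From <decl> : <program> <stmt> <rest>: <program> nullable, take FIRST(<program>) ∪ FIRST(<stmt>) = { e, t }.
From <decl> : <rest> e e: <rest> nullable, take FIRST(<rest>) ∪ {e} = { e, t }.
<decl> : t <rest> contributes {t}.
Union: FIRST(<decl>) = { e, t }.

{ e, t }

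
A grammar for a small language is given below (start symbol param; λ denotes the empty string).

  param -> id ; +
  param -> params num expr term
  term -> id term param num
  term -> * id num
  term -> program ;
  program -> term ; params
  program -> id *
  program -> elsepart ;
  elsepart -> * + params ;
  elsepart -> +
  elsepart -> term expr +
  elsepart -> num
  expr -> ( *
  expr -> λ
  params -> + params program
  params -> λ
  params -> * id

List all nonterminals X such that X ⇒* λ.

Directly nullable (have an λ-production): expr, params.
No other nonterminal has a production whose RHS symbols are all nullable.

{ expr, params }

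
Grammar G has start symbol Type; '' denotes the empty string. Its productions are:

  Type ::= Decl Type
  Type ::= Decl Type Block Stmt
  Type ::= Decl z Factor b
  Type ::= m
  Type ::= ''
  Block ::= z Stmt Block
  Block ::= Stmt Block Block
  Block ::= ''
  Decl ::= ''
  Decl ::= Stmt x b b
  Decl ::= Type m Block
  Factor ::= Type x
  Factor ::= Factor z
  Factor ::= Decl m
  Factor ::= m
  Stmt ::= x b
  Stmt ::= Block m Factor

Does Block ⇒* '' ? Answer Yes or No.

Yes

Block has an ''-production, so Block ⇒ ''.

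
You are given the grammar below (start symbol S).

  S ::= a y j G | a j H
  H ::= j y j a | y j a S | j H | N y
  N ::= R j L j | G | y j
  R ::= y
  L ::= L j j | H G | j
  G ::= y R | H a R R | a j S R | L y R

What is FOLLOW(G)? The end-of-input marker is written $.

In S ::= a y j G: G is at the end, add FOLLOW(S) = { $, a, j, y }.
In N ::= G: G is at the end, add FOLLOW(N) = { y }.
In L ::= H G: G is at the end, add FOLLOW(L) = { j, y }.
Union: FOLLOW(G) = { $, a, j, y }.

{ $, a, j, y }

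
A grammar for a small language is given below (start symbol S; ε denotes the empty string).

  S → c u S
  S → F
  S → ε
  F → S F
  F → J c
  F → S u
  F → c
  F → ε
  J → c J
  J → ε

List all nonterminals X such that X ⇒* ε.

{ F, J, S }

Directly nullable (have an ε-production): S, F, J.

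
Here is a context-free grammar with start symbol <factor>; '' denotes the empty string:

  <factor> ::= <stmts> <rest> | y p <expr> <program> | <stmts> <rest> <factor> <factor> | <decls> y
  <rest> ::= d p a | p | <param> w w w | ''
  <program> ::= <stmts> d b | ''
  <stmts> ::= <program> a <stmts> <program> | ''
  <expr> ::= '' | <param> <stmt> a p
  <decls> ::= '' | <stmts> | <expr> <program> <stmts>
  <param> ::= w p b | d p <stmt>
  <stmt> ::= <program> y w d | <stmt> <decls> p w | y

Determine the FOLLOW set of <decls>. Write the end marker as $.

In <factor> ::= <decls> y: add FIRST(y) = { y }.
In <stmt> ::= <stmt> <decls> p w: add FIRST(p w) = { p }.
Union: FOLLOW(<decls>) = { p, y }.

{ p, y }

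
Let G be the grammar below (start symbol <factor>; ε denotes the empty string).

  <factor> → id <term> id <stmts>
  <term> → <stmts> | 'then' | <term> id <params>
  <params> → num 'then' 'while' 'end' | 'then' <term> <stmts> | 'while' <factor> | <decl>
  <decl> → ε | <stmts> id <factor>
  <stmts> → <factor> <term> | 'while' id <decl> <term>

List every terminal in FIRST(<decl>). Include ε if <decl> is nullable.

{ 'while', id, ε }

<decl> → ε contributes ε.
From <decl> → <stmts> id <factor>: add FIRST(<stmts>) = { 'while', id }.
Union: FIRST(<decl>) = { 'while', id, ε }.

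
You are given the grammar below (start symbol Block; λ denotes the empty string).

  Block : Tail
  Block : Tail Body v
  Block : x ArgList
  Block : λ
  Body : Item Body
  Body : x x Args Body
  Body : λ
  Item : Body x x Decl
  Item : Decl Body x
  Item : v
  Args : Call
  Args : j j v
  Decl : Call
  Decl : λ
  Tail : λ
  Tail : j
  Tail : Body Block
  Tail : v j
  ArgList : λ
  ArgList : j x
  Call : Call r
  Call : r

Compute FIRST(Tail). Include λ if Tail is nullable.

{ j, r, v, x, λ }

Tail : λ contributes λ.
Tail : j contributes {j}.
From Tail : Body Block: Body, Block nullable, take FIRST(Body) ∪ FIRST(Block) = { j, r, v, x }; also λ since the whole RHS is nullable.
Tail : v j contributes {v}.
Union: FIRST(Tail) = { j, r, v, x, λ }.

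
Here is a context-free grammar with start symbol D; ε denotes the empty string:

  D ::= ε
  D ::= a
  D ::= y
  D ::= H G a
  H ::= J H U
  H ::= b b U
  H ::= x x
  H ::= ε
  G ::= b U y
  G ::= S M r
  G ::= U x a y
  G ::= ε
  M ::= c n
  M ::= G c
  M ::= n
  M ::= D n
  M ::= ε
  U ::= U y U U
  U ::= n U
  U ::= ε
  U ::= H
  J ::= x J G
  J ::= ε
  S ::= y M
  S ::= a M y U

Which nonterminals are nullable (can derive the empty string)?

Directly nullable (have an ε-production): D, H, G, M, U, J.
No other nonterminal has a production whose RHS symbols are all nullable.

{ D, G, H, J, M, U }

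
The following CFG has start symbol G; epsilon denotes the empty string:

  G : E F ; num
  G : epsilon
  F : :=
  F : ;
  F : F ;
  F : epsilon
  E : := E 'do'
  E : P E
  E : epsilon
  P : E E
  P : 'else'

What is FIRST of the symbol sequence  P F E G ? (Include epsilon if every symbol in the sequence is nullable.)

Add FIRST(P)\{epsilon} = { 'else', := }; P is nullable, continue.
Add FIRST(F)\{epsilon} = { :=, ; }; F is nullable, continue.
Add FIRST(E)\{epsilon} = { 'else', := }; E is nullable, continue.
Add FIRST(G)\{epsilon} = { 'else', :=, ; }; G is nullable, continue.
Every symbol is nullable, so include epsilon.

{ 'else', :=, ;, epsilon }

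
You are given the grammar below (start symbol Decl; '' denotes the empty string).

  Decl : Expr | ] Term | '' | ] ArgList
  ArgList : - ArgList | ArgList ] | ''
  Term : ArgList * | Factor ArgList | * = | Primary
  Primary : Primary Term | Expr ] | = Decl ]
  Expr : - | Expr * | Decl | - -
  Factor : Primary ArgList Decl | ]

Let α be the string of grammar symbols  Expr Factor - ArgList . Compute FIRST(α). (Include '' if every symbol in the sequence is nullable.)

{ *, -, =, ] }

Add FIRST(Expr)\{''} = { *, -, ] }; Expr is nullable, continue.
Add FIRST(Factor) = { *, -, =, ] }; Factor is not nullable, stop.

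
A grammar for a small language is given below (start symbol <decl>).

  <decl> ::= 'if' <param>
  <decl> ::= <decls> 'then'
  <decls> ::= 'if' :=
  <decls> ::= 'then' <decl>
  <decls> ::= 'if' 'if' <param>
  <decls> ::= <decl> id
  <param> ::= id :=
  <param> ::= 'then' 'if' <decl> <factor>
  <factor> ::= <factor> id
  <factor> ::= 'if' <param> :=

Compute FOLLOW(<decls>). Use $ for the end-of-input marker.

{ 'then' }

In <decl> ::= <decls> 'then': add FIRST('then') = { 'then' }.
Union: FOLLOW(<decls>) = { 'then' }.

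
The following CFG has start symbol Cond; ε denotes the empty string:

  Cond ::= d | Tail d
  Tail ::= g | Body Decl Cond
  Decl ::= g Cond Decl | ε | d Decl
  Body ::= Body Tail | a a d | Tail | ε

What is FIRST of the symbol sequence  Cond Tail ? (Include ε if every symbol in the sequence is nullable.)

Add FIRST(Cond) = { a, d, g }; Cond is not nullable, stop.

{ a, d, g }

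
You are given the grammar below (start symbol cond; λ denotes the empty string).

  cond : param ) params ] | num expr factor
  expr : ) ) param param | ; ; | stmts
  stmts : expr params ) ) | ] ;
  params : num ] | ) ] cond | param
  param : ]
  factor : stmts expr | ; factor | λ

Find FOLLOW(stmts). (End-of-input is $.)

In expr : stmts: stmts is at the end, add FOLLOW(expr) = { $, ), ;, ], num }.
In factor : stmts expr: add FIRST(expr) = { ), ;, ] }.
Union: FOLLOW(stmts) = { $, ), ;, ], num }.

{ $, ), ;, ], num }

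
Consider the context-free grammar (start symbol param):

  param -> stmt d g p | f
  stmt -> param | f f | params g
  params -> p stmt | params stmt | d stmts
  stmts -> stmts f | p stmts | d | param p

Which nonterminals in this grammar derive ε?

No nonterminal has an empty production or an RHS whose symbols are all nullable.

{ } (none)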